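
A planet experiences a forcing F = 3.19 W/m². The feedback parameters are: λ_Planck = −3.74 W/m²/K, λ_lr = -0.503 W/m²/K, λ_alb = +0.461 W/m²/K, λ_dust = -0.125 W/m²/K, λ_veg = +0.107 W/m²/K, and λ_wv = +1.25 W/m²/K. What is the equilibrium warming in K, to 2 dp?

Net feedback parameter λ = (−3.74) + (-0.503) + (+0.461) + (-0.125) + (+0.107) + (+1.25) = -2.55 W/m²/K.
ΔT = −F/λ = −3.19/(-2.55) = 1.25 K.

1.25 K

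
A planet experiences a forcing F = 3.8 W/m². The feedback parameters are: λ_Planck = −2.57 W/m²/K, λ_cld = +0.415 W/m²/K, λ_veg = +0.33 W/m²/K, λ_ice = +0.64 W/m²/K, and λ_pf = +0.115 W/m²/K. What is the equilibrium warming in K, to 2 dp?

Net feedback parameter λ = (−2.57) + (+0.415) + (+0.33) + (+0.64) + (+0.115) = -1.07 W/m²/K.
ΔT = −F/λ = −3.8/(-1.07) = 3.55 K.

3.55 K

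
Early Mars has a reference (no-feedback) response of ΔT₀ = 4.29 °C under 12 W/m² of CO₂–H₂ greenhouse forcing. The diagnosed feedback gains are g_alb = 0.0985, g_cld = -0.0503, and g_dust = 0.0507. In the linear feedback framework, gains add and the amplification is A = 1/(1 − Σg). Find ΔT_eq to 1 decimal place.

4.8 °C

Total gain g = 0.0985 − 0.0503 + 0.0507 = 0.0989.
Amplification A = 1/(1 − 0.0989) = 1.11.
ΔT = 4.29 × 1.11 = 4.8 °C.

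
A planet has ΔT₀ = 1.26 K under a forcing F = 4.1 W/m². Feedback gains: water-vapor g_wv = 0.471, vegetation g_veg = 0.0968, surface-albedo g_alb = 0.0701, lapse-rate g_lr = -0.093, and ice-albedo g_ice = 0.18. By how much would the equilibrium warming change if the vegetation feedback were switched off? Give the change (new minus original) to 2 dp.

Original: g = 0.7249, ΔT = 1.26/(1−0.7249) = 4.5802 K.
Without vegetation: g' = 0.6281, ΔT' = 1.26/(1−0.6281) = 3.3880 K.
Change = 3.3880 − 4.5802 = -1.19 K.

-1.19 K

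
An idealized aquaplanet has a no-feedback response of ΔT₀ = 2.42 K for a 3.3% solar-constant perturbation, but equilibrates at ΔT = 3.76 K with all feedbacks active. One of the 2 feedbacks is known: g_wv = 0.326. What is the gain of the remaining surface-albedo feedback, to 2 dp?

0.03

Amplification A = ΔT/ΔT₀ = 3.76/2.42 = 1.554.
Total gain g = 1 − 1/A = 1 − 1/1.554 = 0.3565.
The known gain is 0.326.
g_alb = 0.3565 − 0.326 = 0.03.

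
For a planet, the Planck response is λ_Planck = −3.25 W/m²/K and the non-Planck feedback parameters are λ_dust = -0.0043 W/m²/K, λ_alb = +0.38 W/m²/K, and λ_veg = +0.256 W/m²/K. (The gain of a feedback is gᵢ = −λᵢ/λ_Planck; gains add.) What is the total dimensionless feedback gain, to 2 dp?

0.19

Convert to gains: g_dust = -0.0043/3.25 = -0.001323; g_alb = 0.38/3.25 = 0.1169; g_veg = 0.256/3.25 = 0.07877.
Total gain g = 0.194347.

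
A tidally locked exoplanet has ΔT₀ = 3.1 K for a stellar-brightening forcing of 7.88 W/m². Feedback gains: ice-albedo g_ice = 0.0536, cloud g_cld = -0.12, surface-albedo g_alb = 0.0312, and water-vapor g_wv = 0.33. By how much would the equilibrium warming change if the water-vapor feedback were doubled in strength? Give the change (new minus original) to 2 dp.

Original: g = 0.2948, ΔT = 3.1/(1−0.2948) = 4.3959 K.
With doubled water-vapor: g' = 0.6248, ΔT' = 3.1/(1−0.6248) = 8.2623 K.
Change = 8.2623 − 4.3959 = 3.87 K.

3.87 K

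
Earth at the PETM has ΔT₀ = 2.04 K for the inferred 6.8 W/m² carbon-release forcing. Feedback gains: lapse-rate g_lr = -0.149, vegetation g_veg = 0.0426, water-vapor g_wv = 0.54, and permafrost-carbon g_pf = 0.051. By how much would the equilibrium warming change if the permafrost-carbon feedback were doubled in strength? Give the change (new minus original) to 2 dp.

Original: g = 0.4846, ΔT = 2.04/(1−0.4846) = 3.9581 K.
With doubled permafrost-carbon: g' = 0.5356, ΔT' = 2.04/(1−0.5356) = 4.3928 K.
Change = 4.3928 − 3.9581 = 0.43 K.

0.43 K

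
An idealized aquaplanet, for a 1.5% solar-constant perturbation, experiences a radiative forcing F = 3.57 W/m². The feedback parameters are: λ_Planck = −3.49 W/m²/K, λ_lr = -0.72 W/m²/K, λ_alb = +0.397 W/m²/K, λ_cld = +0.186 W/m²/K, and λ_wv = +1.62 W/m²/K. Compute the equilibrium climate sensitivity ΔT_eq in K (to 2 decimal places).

Net feedback parameter λ = (−3.49) + (-0.72) + (+0.397) + (+0.186) + (+1.62) = -2.007 W/m²/K.
ΔT = −F/λ = −3.57/(-2.007) = 1.78 K.

1.78 K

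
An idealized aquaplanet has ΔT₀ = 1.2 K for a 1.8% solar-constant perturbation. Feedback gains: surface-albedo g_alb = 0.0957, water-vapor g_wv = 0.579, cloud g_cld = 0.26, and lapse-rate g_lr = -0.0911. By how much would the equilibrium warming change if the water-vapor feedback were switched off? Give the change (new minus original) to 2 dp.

-6.04 K

Original: g = 0.8436, ΔT = 1.2/(1−0.8436) = 7.6726 K.
Without water-vapor: g' = 0.2646, ΔT' = 1.2/(1−0.2646) = 1.6318 K.
Change = 1.6318 − 7.6726 = -6.04 K.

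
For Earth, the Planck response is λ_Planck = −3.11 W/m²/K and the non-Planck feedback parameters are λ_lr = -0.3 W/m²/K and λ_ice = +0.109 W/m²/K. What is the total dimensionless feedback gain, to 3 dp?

-0.061

Convert to gains: g_lr = -0.3/3.11 = -0.09646; g_ice = 0.109/3.11 = 0.03505.
Total gain g = -0.06141.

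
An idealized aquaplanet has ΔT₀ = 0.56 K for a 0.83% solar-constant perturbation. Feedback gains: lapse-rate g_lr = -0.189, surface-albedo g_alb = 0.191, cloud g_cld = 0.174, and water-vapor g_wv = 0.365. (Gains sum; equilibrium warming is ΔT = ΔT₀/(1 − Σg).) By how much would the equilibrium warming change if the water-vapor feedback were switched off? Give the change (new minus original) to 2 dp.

-0.54 K

Original: g = 0.541, ΔT = 0.56/(1−0.541) = 1.2200 K.
Without water-vapor: g' = 0.176, ΔT' = 0.56/(1−0.176) = 0.6796 K.
Change = 0.6796 − 1.2200 = -0.54 K.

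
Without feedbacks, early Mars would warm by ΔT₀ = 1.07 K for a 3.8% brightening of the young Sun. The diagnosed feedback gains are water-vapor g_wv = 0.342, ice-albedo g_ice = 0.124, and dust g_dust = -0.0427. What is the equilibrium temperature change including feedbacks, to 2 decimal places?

1.86 K

Total gain g = 0.342 + 0.124 − 0.0427 = 0.4233.
Amplification A = 1/(1 − 0.4233) = 1.734.
ΔT = 1.07 × 1.734 = 1.86 K.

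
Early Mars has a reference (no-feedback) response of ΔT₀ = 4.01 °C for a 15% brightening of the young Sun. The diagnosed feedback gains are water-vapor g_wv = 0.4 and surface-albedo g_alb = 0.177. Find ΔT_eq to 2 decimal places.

Total gain g = 0.4 + 0.177 = 0.577.
Amplification A = 1/(1 − 0.577) = 2.364.
ΔT = 4.01 × 2.364 = 9.48 °C.

9.48 °C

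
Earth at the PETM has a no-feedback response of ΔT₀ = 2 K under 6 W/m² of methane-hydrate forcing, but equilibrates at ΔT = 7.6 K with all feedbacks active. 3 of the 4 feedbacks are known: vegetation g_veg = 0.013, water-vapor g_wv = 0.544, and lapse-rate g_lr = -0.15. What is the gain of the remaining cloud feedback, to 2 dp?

Amplification A = ΔT/ΔT₀ = 7.6/2 = 3.8.
Total gain g = 1 − 1/A = 1 − 1/3.8 = 0.7368.
Known gains sum to 0.013 + 0.544 − 0.15 = 0.407.
g_cld = 0.7368 − 0.407 = 0.33.

0.33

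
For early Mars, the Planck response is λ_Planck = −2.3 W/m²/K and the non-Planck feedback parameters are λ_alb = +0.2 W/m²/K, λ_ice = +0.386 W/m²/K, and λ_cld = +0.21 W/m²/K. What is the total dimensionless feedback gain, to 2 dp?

0.35

Convert to gains: g_alb = 0.2/2.3 = 0.08696; g_ice = 0.386/2.3 = 0.1678; g_cld = 0.21/2.3 = 0.0913.
Total gain g = 0.34606.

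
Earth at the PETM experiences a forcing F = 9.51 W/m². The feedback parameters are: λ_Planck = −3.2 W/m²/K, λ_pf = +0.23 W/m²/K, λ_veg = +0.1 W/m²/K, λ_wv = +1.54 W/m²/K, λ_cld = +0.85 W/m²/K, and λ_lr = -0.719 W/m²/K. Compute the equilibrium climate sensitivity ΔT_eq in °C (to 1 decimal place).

Net feedback parameter λ = (−3.2) + (+0.23) + (+0.1) + (+1.54) + (+0.85) + (-0.719) = -1.199 W/m²/K.
ΔT = −F/λ = −9.51/(-1.199) = 7.9 °C.

7.9 °C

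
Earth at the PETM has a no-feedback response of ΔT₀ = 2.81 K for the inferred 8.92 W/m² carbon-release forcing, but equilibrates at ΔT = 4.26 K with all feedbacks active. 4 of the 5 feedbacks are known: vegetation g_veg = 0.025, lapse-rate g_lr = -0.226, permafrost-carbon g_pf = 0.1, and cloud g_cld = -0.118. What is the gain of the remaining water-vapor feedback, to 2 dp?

0.56

Amplification A = ΔT/ΔT₀ = 4.26/2.81 = 1.516.
Total gain g = 1 − 1/A = 1 − 1/1.516 = 0.3404.
Known gains sum to 0.025 − 0.226 + 0.1 − 0.118 = -0.219.
g_wv = 0.3404 + 0.219 = 0.56.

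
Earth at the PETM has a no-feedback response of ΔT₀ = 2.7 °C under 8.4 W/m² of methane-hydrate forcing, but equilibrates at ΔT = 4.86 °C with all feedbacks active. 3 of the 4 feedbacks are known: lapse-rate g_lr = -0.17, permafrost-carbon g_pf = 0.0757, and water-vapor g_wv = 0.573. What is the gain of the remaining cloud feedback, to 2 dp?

Amplification A = ΔT/ΔT₀ = 4.86/2.7 = 1.8.
Total gain g = 1 − 1/A = 1 − 1/1.8 = 0.4444.
Known gains sum to -0.17 + 0.0757 + 0.573 = 0.4787.
g_cld = 0.4444 − 0.4787 = -0.03.

-0.03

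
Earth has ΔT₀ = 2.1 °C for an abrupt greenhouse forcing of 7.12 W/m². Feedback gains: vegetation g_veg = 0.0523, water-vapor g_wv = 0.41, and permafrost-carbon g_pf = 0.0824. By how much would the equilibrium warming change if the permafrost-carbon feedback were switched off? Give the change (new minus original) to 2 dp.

-0.71 °C

Original: g = 0.5447, ΔT = 2.1/(1−0.5447) = 4.6123 °C.
Without permafrost-carbon: g' = 0.4623, ΔT' = 2.1/(1−0.4623) = 3.9055 °C.
Change = 3.9055 − 4.6123 = -0.71 °C.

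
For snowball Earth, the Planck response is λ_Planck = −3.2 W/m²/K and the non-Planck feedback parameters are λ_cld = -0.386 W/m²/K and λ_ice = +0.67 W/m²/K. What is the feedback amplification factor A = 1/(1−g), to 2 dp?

Convert to gains: g_cld = -0.386/3.2 = -0.1206; g_ice = 0.67/3.2 = 0.2094.
Total gain g = 0.0888.
A = 1/(1 − 0.0888) = 1.10.

1.10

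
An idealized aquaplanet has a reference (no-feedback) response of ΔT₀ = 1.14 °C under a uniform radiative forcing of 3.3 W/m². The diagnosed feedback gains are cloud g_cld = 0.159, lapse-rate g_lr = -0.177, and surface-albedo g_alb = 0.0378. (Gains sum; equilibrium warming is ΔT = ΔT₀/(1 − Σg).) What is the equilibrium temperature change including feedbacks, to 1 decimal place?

Total gain g = 0.159 − 0.177 + 0.0378 = 0.0198.
Amplification A = 1/(1 − 0.0198) = 1.02.
ΔT = 1.14 × 1.02 = 1.2 °C.

1.2 °C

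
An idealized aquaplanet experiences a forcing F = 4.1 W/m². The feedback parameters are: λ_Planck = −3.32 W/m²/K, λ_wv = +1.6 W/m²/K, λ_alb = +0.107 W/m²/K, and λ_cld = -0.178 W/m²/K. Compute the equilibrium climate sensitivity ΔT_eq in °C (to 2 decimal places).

2.29 °C

Net feedback parameter λ = (−3.32) + (+1.6) + (+0.107) + (-0.178) = -1.791 W/m²/K.
ΔT = −F/λ = −4.1/(-1.791) = 2.29 °C.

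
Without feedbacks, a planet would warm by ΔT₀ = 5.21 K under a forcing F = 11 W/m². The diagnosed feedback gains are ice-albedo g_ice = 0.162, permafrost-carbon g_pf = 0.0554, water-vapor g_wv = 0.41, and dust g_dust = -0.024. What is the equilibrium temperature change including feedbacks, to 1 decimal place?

Total gain g = 0.162 + 0.0554 + 0.41 − 0.024 = 0.6034.
Amplification A = 1/(1 − 0.6034) = 2.521.
ΔT = 5.21 × 2.521 = 13.1 K.

13.1 K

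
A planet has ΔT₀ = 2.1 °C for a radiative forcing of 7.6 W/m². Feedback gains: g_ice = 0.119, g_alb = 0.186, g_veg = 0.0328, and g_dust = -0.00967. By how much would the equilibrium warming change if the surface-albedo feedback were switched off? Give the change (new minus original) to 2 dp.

Original: g = 0.32813, ΔT = 2.1/(1−0.32813) = 3.1256 °C.
Without surface-albedo: g' = 0.14213, ΔT' = 2.1/(1−0.14213) = 2.4479 °C.
Change = 2.4479 − 3.1256 = -0.68 °C.

-0.68 °C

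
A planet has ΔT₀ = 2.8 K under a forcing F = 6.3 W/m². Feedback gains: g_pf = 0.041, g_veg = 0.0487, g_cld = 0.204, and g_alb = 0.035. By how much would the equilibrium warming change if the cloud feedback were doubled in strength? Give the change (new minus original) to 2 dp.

1.82 K

Original: g = 0.3287, ΔT = 2.8/(1−0.3287) = 4.1710 K.
With doubled cloud: g' = 0.5327, ΔT' = 2.8/(1−0.5327) = 5.9919 K.
Change = 5.9919 − 4.1710 = 1.82 K.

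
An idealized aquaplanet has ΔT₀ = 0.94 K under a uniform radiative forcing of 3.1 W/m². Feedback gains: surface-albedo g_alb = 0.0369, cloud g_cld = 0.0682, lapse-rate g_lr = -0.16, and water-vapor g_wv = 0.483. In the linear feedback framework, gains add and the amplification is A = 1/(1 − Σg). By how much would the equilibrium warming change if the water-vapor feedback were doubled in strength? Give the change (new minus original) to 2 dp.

Original: g = 0.4281, ΔT = 0.94/(1−0.4281) = 1.6436 K.
With doubled water-vapor: g' = 0.9111, ΔT' = 0.94/(1−0.9111) = 10.5737 K.
Change = 10.5737 − 1.6436 = 8.93 K.

8.93 K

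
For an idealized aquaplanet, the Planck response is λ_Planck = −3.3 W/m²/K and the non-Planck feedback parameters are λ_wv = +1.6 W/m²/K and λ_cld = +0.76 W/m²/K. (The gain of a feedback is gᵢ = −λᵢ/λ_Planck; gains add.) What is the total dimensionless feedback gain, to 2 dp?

0.72

Convert to gains: g_wv = 1.6/3.3 = 0.4848; g_cld = 0.76/3.3 = 0.2303.
Total gain g = 0.7151.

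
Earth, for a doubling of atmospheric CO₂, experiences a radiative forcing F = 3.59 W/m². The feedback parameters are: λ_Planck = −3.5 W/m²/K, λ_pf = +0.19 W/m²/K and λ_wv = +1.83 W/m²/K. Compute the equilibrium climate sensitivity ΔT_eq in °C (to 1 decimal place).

Net feedback parameter λ = (−3.5) + (+0.19) + (+1.83) = -1.48 W/m²/K.
ΔT = −F/λ = −3.59/(-1.48) = 2.4 °C.

2.4 °C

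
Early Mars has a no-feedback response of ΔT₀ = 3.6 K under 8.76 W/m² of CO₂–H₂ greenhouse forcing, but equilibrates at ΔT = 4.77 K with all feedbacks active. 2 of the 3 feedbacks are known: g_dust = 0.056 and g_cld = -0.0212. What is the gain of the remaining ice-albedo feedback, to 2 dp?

0.21

Amplification A = ΔT/ΔT₀ = 4.77/3.6 = 1.325.
Total gain g = 1 − 1/A = 1 − 1/1.325 = 0.2453.
Known gains sum to 0.056 − 0.0212 = 0.0348.
g_ice = 0.2453 − 0.0348 = 0.21.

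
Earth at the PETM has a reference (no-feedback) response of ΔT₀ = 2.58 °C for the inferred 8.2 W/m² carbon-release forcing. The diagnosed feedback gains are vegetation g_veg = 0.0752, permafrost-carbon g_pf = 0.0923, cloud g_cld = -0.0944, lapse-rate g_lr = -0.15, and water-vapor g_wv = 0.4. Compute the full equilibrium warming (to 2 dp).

Total gain g = 0.0752 + 0.0923 − 0.0944 − 0.15 + 0.4 = 0.3231.
Amplification A = 1/(1 − 0.3231) = 1.477.
ΔT = 2.58 × 1.477 = 3.81 °C.

3.81 °C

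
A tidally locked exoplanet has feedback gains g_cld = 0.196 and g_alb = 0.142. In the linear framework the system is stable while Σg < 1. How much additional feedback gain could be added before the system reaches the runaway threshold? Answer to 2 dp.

0.66

Current total gain = 0.196 + 0.142 = 0.338.
Margin to runaway = 1 − 0.338 = 0.66.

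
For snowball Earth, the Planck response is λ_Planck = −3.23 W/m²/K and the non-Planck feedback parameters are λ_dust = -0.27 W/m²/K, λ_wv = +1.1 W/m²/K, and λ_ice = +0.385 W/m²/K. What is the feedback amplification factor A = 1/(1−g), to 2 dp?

1.60

Convert to gains: g_dust = -0.27/3.23 = -0.08359; g_wv = 1.1/3.23 = 0.3406; g_ice = 0.385/3.23 = 0.1192.
Total gain g = 0.37621.
A = 1/(1 − 0.37621) = 1.60.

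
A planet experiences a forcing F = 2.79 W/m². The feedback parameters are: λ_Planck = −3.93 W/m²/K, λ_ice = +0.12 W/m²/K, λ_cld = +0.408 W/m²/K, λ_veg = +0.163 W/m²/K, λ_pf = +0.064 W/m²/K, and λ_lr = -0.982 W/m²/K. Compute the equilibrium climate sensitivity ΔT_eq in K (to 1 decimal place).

Net feedback parameter λ = (−3.93) + (+0.12) + (+0.408) + (+0.163) + (+0.064) + (-0.982) = -4.157 W/m²/K.
ΔT = −F/λ = −2.79/(-4.157) = 0.7 K.

0.7 K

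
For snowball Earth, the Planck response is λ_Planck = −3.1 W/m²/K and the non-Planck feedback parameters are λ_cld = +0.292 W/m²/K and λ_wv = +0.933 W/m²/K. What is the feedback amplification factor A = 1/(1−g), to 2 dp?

Convert to gains: g_cld = 0.292/3.1 = 0.09419; g_wv = 0.933/3.1 = 0.301.
Total gain g = 0.39519.
A = 1/(1 − 0.39519) = 1.65.

1.65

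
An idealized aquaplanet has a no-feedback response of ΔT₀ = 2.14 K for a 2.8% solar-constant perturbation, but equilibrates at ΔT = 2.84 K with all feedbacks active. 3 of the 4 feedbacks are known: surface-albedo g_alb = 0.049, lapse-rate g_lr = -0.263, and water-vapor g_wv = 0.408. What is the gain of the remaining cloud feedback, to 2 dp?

0.05

Amplification A = ΔT/ΔT₀ = 2.84/2.14 = 1.327.
Total gain g = 1 − 1/A = 1 − 1/1.327 = 0.2464.
Known gains sum to 0.049 − 0.263 + 0.408 = 0.194.
g_cld = 0.2464 − 0.194 = 0.05.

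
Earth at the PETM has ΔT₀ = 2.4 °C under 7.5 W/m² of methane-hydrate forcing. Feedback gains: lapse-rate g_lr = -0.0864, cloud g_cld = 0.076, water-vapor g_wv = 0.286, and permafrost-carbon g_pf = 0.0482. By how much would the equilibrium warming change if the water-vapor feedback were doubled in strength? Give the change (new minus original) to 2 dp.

Original: g = 0.3238, ΔT = 2.4/(1−0.3238) = 3.5492 °C.
With doubled water-vapor: g' = 0.6098, ΔT' = 2.4/(1−0.6098) = 6.1507 °C.
Change = 6.1507 − 3.5492 = 2.60 °C.

2.60 °C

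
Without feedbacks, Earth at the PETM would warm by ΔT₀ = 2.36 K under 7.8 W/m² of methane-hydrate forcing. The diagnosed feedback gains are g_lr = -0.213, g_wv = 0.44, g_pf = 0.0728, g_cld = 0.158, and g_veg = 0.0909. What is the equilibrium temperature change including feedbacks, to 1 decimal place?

Total gain g = -0.213 + 0.44 + 0.0728 + 0.158 + 0.0909 = 0.5487.
Amplification A = 1/(1 − 0.5487) = 2.216.
ΔT = 2.36 × 2.216 = 5.2 K.

5.2 K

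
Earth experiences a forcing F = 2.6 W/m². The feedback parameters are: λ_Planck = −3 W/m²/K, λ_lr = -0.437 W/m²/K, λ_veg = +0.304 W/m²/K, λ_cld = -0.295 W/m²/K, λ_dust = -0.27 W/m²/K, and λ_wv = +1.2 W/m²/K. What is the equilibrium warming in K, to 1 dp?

Net feedback parameter λ = (−3) + (-0.437) + (+0.304) + (-0.295) + (-0.27) + (+1.2) = -2.498 W/m²/K.
ΔT = −F/λ = −2.6/(-2.498) = 1.0 K.

1.0 K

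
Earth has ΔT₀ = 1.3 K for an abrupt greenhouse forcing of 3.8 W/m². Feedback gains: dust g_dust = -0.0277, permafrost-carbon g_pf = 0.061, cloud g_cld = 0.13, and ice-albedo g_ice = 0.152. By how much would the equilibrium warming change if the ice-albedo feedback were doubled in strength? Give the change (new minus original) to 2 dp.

0.54 K

Original: g = 0.3153, ΔT = 1.3/(1−0.3153) = 1.8986 K.
With doubled ice-albedo: g' = 0.4673, ΔT' = 1.3/(1−0.4673) = 2.4404 K.
Change = 2.4404 − 1.8986 = 0.54 K.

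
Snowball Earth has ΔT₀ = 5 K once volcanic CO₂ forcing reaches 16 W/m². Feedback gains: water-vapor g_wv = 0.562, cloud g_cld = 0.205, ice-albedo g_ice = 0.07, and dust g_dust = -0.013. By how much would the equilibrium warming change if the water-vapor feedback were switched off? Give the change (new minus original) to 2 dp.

Original: g = 0.824, ΔT = 5/(1−0.824) = 28.4091 K.
Without water-vapor: g' = 0.262, ΔT' = 5/(1−0.262) = 6.7751 K.
Change = 6.7751 − 28.4091 = -21.63 K.

-21.63 K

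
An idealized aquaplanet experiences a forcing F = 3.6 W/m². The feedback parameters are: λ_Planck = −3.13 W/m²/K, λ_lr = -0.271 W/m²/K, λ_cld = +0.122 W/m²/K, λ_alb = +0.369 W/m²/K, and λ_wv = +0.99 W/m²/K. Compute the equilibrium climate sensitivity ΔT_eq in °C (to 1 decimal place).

Net feedback parameter λ = (−3.13) + (-0.271) + (+0.122) + (+0.369) + (+0.99) = -1.92 W/m²/K.
ΔT = −F/λ = −3.6/(-1.92) = 1.9 °C.

1.9 °C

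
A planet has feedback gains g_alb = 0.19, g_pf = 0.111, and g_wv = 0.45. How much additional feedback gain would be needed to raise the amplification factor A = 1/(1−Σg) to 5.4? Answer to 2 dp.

0.06

Current total gain = 0.751.
Target gain for A = 5.4: g* = 1 − 1/5.4 = 0.8148.
Additional gain needed = 0.8148 − 0.751 = 0.06.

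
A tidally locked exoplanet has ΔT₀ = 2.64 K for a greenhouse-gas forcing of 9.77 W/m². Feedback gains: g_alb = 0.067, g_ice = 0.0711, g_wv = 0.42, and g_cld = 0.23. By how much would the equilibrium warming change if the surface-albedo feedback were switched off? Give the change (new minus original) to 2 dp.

Original: g = 0.7881, ΔT = 2.64/(1−0.7881) = 12.4587 K.
Without surface-albedo: g' = 0.7211, ΔT' = 2.64/(1−0.7211) = 9.4658 K.
Change = 9.4658 − 12.4587 = -2.99 K.

-2.99 K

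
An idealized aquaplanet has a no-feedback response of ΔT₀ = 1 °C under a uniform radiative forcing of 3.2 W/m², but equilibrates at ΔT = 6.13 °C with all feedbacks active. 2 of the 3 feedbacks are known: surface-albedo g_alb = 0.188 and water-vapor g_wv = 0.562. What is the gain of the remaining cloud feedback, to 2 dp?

Amplification A = ΔT/ΔT₀ = 6.13/1 = 6.13.
Total gain g = 1 − 1/A = 1 − 1/6.13 = 0.8369.
Known gains sum to 0.188 + 0.562 = 0.75.
g_cld = 0.8369 − 0.75 = 0.09.

0.09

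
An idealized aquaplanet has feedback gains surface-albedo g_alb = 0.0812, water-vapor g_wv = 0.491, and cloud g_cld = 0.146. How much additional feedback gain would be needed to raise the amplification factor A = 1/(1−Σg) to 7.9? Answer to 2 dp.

Current total gain = 0.7182.
Target gain for A = 7.9: g* = 1 − 1/7.9 = 0.8734.
Additional gain needed = 0.8734 − 0.7182 = 0.16.

0.16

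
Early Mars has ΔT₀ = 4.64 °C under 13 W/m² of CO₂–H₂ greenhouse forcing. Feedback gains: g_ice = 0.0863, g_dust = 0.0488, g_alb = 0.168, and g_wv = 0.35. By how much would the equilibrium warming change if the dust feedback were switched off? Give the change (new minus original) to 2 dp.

Original: g = 0.6531, ΔT = 4.64/(1−0.6531) = 13.3756 °C.
Without dust: g' = 0.6043, ΔT' = 4.64/(1−0.6043) = 11.7261 °C.
Change = 11.7261 − 13.3756 = -1.65 °C.

-1.65 °C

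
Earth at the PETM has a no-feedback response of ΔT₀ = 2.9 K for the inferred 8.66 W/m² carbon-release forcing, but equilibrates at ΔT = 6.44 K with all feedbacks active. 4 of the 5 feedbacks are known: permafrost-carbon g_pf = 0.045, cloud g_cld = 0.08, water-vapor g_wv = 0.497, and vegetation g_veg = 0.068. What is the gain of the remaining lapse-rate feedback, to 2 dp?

Amplification A = ΔT/ΔT₀ = 6.44/2.9 = 2.221.
Total gain g = 1 − 1/A = 1 − 1/2.221 = 0.5498.
Known gains sum to 0.045 + 0.08 + 0.497 + 0.068 = 0.69.
g_lr = 0.5498 − 0.69 = -0.14.

-0.14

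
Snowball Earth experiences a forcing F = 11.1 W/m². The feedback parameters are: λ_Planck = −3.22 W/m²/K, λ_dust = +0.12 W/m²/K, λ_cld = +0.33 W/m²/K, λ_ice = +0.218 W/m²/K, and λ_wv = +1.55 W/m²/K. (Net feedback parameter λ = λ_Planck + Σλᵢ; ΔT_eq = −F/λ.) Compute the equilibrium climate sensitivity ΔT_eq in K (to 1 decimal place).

Net feedback parameter λ = (−3.22) + (+0.12) + (+0.33) + (+0.218) + (+1.55) = -1.002 W/m²/K.
ΔT = −F/λ = −11.1/(-1.002) = 11.1 K.

11.1 K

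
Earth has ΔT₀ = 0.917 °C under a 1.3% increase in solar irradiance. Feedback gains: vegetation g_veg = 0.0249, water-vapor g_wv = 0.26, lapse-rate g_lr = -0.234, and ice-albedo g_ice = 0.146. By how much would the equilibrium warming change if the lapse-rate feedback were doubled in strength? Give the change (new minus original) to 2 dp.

Original: g = 0.1969, ΔT = 0.917/(1−0.1969) = 1.1418 °C.
With doubled lapse-rate: g' = -0.0371, ΔT' = 0.917/(1+0.0371) = 0.8842 °C.
Change = 0.8842 − 1.1418 = -0.26 °C.

-0.26 °C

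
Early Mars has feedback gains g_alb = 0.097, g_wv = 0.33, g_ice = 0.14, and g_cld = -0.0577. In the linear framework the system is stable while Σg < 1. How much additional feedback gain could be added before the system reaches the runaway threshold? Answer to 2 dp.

0.49

Current total gain = 0.097 + 0.33 + 0.14 − 0.0577 = 0.5093.
Margin to runaway = 1 − 0.5093 = 0.49.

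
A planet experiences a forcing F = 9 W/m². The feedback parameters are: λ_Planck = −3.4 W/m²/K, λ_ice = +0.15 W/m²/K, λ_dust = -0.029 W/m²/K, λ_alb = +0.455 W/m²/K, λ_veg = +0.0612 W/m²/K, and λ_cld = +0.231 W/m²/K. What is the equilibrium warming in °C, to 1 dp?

3.6 °C

Net feedback parameter λ = (−3.4) + (+0.15) + (-0.029) + (+0.455) + (+0.0612) + (+0.231) = -2.5318 W/m²/K.
ΔT = −F/λ = −9/(-2.5318) = 3.6 °C.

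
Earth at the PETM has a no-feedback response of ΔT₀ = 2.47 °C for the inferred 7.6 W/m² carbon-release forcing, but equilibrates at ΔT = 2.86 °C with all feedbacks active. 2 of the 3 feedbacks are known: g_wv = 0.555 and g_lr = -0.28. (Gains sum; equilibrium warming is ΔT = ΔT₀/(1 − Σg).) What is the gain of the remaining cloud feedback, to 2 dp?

-0.14

Amplification A = ΔT/ΔT₀ = 2.86/2.47 = 1.158.
Total gain g = 1 − 1/A = 1 − 1/1.158 = 0.1364.
Known gains sum to 0.555 − 0.28 = 0.275.
g_cld = 0.1364 − 0.275 = -0.14.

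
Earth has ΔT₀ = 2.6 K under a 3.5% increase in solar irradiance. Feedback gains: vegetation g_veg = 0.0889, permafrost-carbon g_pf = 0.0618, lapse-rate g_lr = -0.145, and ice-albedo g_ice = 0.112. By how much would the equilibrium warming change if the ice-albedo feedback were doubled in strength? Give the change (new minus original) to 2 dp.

Original: g = 0.1177, ΔT = 2.6/(1−0.1177) = 2.9468 K.
With doubled ice-albedo: g' = 0.2297, ΔT' = 2.6/(1−0.2297) = 3.3753 K.
Change = 3.3753 − 2.9468 = 0.43 K.

0.43 K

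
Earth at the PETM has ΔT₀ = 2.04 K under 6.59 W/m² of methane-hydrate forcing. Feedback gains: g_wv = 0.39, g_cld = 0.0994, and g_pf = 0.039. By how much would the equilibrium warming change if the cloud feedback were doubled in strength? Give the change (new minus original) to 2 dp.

1.16 K

Original: g = 0.5284, ΔT = 2.04/(1−0.5284) = 4.3257 K.
With doubled cloud: g' = 0.6278, ΔT' = 2.04/(1−0.6278) = 5.4809 K.
Change = 5.4809 − 4.3257 = 1.16 K.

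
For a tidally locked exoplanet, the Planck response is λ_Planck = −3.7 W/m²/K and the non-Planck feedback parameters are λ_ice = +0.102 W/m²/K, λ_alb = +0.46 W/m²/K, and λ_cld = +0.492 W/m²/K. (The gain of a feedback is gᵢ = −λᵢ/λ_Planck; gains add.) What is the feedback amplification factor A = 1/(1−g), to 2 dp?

1.40

Convert to gains: g_ice = 0.102/3.7 = 0.02757; g_alb = 0.46/3.7 = 0.1243; g_cld = 0.492/3.7 = 0.133.
Total gain g = 0.28487.
A = 1/(1 − 0.28487) = 1.40.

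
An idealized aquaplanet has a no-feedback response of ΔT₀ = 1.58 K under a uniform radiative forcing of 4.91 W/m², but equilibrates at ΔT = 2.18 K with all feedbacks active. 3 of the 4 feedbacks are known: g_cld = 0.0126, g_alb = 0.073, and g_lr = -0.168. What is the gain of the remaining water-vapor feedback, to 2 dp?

Amplification A = ΔT/ΔT₀ = 2.18/1.58 = 1.38.
Total gain g = 1 − 1/A = 1 − 1/1.38 = 0.2754.
Known gains sum to 0.0126 + 0.073 − 0.168 = -0.0824.
g_wv = 0.2754 + 0.0824 = 0.36.

0.36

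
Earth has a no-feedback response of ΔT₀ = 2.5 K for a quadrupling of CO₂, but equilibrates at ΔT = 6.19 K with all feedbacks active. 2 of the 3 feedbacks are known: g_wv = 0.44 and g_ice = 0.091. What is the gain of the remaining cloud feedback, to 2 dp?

0.07

Amplification A = ΔT/ΔT₀ = 6.19/2.5 = 2.476.
Total gain g = 1 − 1/A = 1 − 1/2.476 = 0.5961.
Known gains sum to 0.44 + 0.091 = 0.531.
g_cld = 0.5961 − 0.531 = 0.07.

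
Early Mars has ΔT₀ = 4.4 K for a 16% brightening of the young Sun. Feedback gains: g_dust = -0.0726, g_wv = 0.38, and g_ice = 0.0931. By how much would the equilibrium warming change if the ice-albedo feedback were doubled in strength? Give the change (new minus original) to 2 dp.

Original: g = 0.4005, ΔT = 4.4/(1−0.4005) = 7.3394 K.
With doubled ice-albedo: g' = 0.4936, ΔT' = 4.4/(1−0.4936) = 8.6888 K.
Change = 8.6888 − 7.3394 = 1.35 K.

1.35 K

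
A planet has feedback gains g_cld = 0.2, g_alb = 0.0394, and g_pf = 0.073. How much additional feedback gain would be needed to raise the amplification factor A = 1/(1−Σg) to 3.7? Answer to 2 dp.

Current total gain = 0.3124.
Target gain for A = 3.7: g* = 1 − 1/3.7 = 0.7297.
Additional gain needed = 0.7297 − 0.3124 = 0.42.

0.42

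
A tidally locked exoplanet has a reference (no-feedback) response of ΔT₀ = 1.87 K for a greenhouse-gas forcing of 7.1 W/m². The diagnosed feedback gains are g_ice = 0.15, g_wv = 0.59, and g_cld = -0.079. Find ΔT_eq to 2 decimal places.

Total gain g = 0.15 + 0.59 − 0.079 = 0.661.
Amplification A = 1/(1 − 0.661) = 2.95.
ΔT = 1.87 × 2.95 = 5.52 K.

5.52 K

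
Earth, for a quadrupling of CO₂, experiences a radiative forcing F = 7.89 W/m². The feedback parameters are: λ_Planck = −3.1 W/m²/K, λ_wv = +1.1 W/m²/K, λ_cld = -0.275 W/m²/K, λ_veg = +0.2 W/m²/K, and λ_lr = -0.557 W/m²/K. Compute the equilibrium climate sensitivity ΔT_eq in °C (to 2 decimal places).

Net feedback parameter λ = (−3.1) + (+1.1) + (-0.275) + (+0.2) + (-0.557) = -2.632 W/m²/K.
ΔT = −F/λ = −7.89/(-2.632) = 3.00 °C.

3.00 °C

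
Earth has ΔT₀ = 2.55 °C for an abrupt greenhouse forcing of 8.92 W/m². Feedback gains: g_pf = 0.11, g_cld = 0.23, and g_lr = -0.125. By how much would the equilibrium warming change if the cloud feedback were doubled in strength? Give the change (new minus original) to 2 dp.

Original: g = 0.215, ΔT = 2.55/(1−0.215) = 3.2484 °C.
With doubled cloud: g' = 0.445, ΔT' = 2.55/(1−0.445) = 4.5946 °C.
Change = 4.5946 − 3.2484 = 1.35 °C.

1.35 °C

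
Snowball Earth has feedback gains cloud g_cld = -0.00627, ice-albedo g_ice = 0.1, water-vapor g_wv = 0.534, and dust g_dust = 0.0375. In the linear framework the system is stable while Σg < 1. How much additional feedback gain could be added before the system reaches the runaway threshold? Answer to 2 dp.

Current total gain = -0.00627 + 0.1 + 0.534 + 0.0375 = 0.66523.
Margin to runaway = 1 − 0.66523 = 0.33.

0.33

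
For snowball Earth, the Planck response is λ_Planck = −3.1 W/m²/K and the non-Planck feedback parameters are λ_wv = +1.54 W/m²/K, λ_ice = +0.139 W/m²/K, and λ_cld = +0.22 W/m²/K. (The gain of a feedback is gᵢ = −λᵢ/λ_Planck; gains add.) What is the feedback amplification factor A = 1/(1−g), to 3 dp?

2.581

Convert to gains: g_wv = 1.54/3.1 = 0.4968; g_ice = 0.139/3.1 = 0.04484; g_cld = 0.22/3.1 = 0.07097.
Total gain g = 0.61261.
A = 1/(1 − 0.61261) = 2.581.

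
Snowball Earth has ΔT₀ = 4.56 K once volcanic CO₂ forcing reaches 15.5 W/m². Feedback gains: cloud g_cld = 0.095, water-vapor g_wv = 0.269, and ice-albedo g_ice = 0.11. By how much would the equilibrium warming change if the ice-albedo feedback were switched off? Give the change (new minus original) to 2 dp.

Original: g = 0.474, ΔT = 4.56/(1−0.474) = 8.6692 K.
Without ice-albedo: g' = 0.364, ΔT' = 4.56/(1−0.364) = 7.1698 K.
Change = 7.1698 − 8.6692 = -1.50 K.

-1.50 K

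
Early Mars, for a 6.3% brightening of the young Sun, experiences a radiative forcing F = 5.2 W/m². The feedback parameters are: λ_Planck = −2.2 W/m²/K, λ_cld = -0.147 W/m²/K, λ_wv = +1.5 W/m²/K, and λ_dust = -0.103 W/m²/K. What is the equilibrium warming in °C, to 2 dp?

Net feedback parameter λ = (−2.2) + (-0.147) + (+1.5) + (-0.103) = -0.95 W/m²/K.
ΔT = −F/λ = −5.2/(-0.95) = 5.47 °C.

5.47 °C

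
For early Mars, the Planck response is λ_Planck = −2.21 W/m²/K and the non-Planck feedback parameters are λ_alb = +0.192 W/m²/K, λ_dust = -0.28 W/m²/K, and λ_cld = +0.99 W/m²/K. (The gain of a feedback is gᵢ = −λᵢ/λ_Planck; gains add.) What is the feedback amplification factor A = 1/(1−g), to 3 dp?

1.690

Convert to gains: g_alb = 0.192/2.21 = 0.08688; g_dust = -0.28/2.21 = -0.1267; g_cld = 0.99/2.21 = 0.448.
Total gain g = 0.40818.
A = 1/(1 − 0.40818) = 1.690.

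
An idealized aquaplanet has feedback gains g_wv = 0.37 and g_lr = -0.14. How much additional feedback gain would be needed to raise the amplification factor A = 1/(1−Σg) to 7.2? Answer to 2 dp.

0.63

Current total gain = 0.23.
Target gain for A = 7.2: g* = 1 − 1/7.2 = 0.8611.
Additional gain needed = 0.8611 − 0.23 = 0.63.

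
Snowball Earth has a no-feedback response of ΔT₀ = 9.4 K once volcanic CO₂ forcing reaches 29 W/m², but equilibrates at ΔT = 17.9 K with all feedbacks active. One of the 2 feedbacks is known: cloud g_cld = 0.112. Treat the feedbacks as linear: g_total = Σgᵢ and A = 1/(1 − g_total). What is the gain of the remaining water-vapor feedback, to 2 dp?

0.36

Amplification A = ΔT/ΔT₀ = 17.9/9.4 = 1.904.
Total gain g = 1 − 1/A = 1 − 1/1.904 = 0.4748.
The known gain is 0.112.
g_wv = 0.4748 − 0.112 = 0.36.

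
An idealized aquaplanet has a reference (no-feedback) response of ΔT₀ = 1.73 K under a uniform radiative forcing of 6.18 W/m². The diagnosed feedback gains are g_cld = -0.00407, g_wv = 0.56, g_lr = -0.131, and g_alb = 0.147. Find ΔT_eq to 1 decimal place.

Total gain g = -0.00407 + 0.56 − 0.131 + 0.147 = 0.57193.
Amplification A = 1/(1 − 0.57193) = 2.336.
ΔT = 1.73 × 2.336 = 4.0 K.

4.0 K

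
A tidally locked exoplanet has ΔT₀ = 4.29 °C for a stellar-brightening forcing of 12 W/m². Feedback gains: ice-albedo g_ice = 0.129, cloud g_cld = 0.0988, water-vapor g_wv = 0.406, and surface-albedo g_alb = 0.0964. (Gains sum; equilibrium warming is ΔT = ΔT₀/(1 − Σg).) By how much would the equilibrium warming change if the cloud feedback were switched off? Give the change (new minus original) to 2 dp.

-4.26 °C

Original: g = 0.7302, ΔT = 4.29/(1−0.7302) = 15.9007 °C.
Without cloud: g' = 0.6314, ΔT' = 4.29/(1−0.6314) = 11.6386 °C.
Change = 11.6386 − 15.9007 = -4.26 °C.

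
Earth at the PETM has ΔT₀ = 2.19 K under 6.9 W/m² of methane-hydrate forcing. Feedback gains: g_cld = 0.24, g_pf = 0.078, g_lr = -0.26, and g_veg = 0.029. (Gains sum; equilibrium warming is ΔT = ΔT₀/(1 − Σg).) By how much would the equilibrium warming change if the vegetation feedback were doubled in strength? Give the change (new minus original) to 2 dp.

Original: g = 0.087, ΔT = 2.19/(1−0.087) = 2.3987 K.
With doubled vegetation: g' = 0.116, ΔT' = 2.19/(1−0.116) = 2.4774 K.
Change = 2.4774 − 2.3987 = 0.08 K.

0.08 K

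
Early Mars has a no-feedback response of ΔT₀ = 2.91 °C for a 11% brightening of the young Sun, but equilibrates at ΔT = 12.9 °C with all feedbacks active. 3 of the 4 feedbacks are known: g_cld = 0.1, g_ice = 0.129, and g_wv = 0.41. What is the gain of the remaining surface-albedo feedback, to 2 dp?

0.14

Amplification A = ΔT/ΔT₀ = 12.9/2.91 = 4.433.
Total gain g = 1 − 1/A = 1 − 1/4.433 = 0.7744.
Known gains sum to 0.1 + 0.129 + 0.41 = 0.639.
g_alb = 0.7744 − 0.639 = 0.14.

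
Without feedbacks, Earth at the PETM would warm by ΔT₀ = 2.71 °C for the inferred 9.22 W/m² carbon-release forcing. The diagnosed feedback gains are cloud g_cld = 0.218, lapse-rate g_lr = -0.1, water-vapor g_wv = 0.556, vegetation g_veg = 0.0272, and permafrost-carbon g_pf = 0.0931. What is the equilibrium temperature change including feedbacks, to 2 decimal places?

13.17 °C

Total gain g = 0.218 − 0.1 + 0.556 + 0.0272 + 0.0931 = 0.7943.
Amplification A = 1/(1 − 0.7943) = 4.861.
ΔT = 2.71 × 4.861 = 13.17 °C.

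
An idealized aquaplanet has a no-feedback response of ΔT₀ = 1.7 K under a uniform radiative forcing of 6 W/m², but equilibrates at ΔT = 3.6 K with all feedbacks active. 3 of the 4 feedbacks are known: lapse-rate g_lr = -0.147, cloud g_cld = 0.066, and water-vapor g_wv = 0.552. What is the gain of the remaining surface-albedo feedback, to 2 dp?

Amplification A = ΔT/ΔT₀ = 3.6/1.7 = 2.118.
Total gain g = 1 − 1/A = 1 − 1/2.118 = 0.5279.
Known gains sum to -0.147 + 0.066 + 0.552 = 0.471.
g_alb = 0.5279 − 0.471 = 0.06.

0.06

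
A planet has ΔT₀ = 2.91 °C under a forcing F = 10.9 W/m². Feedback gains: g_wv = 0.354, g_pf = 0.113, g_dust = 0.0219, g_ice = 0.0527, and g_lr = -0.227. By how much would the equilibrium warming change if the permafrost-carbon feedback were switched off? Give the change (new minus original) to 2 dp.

Original: g = 0.3146, ΔT = 2.91/(1−0.3146) = 4.2457 °C.
Without permafrost-carbon: g' = 0.2016, ΔT' = 2.91/(1−0.2016) = 3.6448 °C.
Change = 3.6448 − 4.2457 = -0.60 °C.

-0.60 °C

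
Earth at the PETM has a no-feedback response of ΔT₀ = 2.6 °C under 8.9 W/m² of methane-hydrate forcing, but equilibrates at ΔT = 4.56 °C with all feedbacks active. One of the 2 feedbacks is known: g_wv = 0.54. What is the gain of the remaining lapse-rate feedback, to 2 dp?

Amplification A = ΔT/ΔT₀ = 4.56/2.6 = 1.754.
Total gain g = 1 − 1/A = 1 − 1/1.754 = 0.4299.
The known gain is 0.54.
g_lr = 0.4299 − 0.54 = -0.11.

-0.11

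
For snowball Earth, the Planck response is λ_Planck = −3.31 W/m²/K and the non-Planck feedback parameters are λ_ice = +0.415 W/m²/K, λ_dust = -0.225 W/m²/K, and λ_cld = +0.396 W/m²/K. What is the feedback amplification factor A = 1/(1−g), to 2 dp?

Convert to gains: g_ice = 0.415/3.31 = 0.1254; g_dust = -0.225/3.31 = -0.06798; g_cld = 0.396/3.31 = 0.1196.
Total gain g = 0.17702.
A = 1/(1 − 0.17702) = 1.22.

1.22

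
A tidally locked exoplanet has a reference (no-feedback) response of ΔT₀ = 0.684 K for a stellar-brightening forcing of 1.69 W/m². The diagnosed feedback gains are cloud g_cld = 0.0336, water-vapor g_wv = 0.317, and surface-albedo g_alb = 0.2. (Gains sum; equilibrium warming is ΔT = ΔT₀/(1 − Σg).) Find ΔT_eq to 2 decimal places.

Total gain g = 0.0336 + 0.317 + 0.2 = 0.5506.
Amplification A = 1/(1 − 0.5506) = 2.225.
ΔT = 0.684 × 2.225 = 1.52 K.

1.52 K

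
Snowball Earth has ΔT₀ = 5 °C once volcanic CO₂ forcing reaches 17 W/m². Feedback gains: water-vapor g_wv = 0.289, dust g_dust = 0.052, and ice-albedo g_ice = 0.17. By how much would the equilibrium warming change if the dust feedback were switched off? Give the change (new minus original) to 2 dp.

Original: g = 0.511, ΔT = 5/(1−0.511) = 10.2249 °C.
Without dust: g' = 0.459, ΔT' = 5/(1−0.459) = 9.2421 °C.
Change = 9.2421 − 10.2249 = -0.98 °C.

-0.98 °C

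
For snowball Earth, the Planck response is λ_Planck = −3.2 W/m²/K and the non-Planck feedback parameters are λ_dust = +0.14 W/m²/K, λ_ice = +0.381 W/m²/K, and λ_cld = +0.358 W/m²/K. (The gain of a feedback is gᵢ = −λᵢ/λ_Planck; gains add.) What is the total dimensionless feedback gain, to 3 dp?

Convert to gains: g_dust = 0.14/3.2 = 0.04375; g_ice = 0.381/3.2 = 0.1191; g_cld = 0.358/3.2 = 0.1119.
Total gain g = 0.27475.

0.275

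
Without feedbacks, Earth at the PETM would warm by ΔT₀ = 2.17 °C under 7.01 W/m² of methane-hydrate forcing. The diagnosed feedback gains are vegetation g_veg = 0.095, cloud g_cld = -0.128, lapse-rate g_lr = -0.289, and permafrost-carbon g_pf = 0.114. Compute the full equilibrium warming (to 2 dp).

1.80 °C

Total gain g = 0.095 − 0.128 − 0.289 + 0.114 = -0.208.
Amplification A = 1/(1 + 0.208) = 0.8278.
ΔT = 2.17 × 0.8278 = 1.80 °C.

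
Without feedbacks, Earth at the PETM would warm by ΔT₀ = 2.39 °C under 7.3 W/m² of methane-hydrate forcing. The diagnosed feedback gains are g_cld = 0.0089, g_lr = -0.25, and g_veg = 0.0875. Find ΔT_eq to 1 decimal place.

Total gain g = 0.0089 − 0.25 + 0.0875 = -0.1536.
Amplification A = 1/(1 + 0.1536) = 0.8669.
ΔT = 2.39 × 0.8669 = 2.1 °C.

2.1 °C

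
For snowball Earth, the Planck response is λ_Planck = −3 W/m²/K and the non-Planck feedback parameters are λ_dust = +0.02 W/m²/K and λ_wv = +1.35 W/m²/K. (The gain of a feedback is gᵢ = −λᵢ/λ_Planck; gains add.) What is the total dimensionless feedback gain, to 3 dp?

0.457

Convert to gains: g_dust = 0.02/3 = 0.006667; g_wv = 1.35/3 = 0.45.
Total gain g = 0.456667.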